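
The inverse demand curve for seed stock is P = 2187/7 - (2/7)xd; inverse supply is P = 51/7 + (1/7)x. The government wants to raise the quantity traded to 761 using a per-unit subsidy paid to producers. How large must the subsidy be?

At x = 761, from the demand curve buyers pay Pb = 2187/7 − (2/7)·761 = 95; from the supply curve sellers need Ps = 51/7 + (1/7)·761 = 116.
The subsidy must fill the gap: s = Ps − Pb = 116 − 95 = 21.

Required subsidy s = 21 per unit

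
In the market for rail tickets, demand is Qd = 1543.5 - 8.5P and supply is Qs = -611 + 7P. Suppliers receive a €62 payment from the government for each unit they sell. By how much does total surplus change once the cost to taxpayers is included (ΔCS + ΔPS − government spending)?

Net change in total surplus = -€7378

Pre-subsidy: 1543.5 - 8.5P = -611 + 7P gives P* = 139, Q* = 362.
With the subsidy, sellers receive Ps = Pb + 62 for each unit, where Pb is the price buyers pay.
Supply in terms of Pb becomes Qs = -611 + 7(Pb + 62) = -177 + 7Pb. Setting this equal to demand: 1543.5 - 8.5Pb = -177 + 7Pb, so Pb = 111.
Sellers receive Ps = 111 + 62 = 173; Q' = 1543.5 − 8.5·111 = 600.
ΔCS = ½(362 + 600)(139 − 111) = 13468; ΔPS = ½(362 + 600)(173 − 139) = 16354.
Government spending = 62 × 600 = 37200.
Net change = 13468 + 16354 − 37200 = -7378. The loss equals the DWL triangle ½·62·238.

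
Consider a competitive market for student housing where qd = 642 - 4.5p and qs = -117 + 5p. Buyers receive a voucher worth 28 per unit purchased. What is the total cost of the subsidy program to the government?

Government cost = 185556/19

Pre-subsidy: 642 - 4.5p = -117 + 5p gives p* = 1518/19, q* = 5367/19.
With the rebate, buyers effectively pay pb = ps − 28, where ps is the price sellers receive.
Demand in terms of ps becomes qd = 642 − 4.5(ps − 28) = 768 - 4.5ps. Setting this equal to supply: 768 - 4.5ps = -117 + 5ps, so ps = 1770/19.
Buyers pay pb = 1770/19 − 28 = 1238/19; q' = -117 + 5·(1770/19) = 6627/19.
Government outlay = subsidy × quantity = 28 × 6627/19 = 185556/19.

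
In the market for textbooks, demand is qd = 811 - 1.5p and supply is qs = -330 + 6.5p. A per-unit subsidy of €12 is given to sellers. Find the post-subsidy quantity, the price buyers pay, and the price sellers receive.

Pre-subsidy: 811 - 1.5p = -330 + 6.5p gives p* = 142.625, q* = 597.0625.
With the subsidy, sellers receive ps = pb + 12 for each unit, where pb is the price buyers pay.
Supply in terms of pb becomes qs = -330 + 6.5(pb + 12) = -252 + 6.5pb. Setting this equal to demand: 811 - 1.5pb = -252 + 6.5pb, so pb = 132.875.
Sellers receive ps = 132.875 + 12 = 144.875; q' = 811 − 1.5·132.875 = 611.6875.

q' = 611.6875; buyers pay €132.875; sellers receive €144.875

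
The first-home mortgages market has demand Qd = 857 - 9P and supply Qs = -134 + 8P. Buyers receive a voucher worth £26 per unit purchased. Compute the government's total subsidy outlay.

Government cost = 195572/17

Pre-subsidy: 857 - 9P = -134 + 8P gives P* = 991/17, Q* = 5650/17.
With the rebate, buyers effectively pay Pb = Ps − 26, where Ps is the price sellers receive.
Demand in terms of Ps becomes Qd = 857 − 9(Ps − 26) = 1091 - 9Ps. Setting this equal to supply: 1091 - 9Ps = -134 + 8Ps, so Ps = 1225/17.
Buyers pay Pb = 1225/17 − 26 = 783/17; Q' = -134 + 8·(1225/17) = 7522/17.
Government outlay = subsidy × quantity = 26 × 7522/17 = 195572/17.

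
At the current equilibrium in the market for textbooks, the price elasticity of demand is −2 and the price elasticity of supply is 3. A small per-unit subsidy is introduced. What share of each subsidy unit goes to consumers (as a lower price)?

For a small subsidy around the equilibrium, the benefit split depends on the relative slopes, which at a point are proportional to the elasticities.
Buyer share = εs/(εs + |εd|) = 3/(3 + 2) = 0.6; seller share = |εd|/(εs + |εd|) = 0.4.

Consumer share = 0.6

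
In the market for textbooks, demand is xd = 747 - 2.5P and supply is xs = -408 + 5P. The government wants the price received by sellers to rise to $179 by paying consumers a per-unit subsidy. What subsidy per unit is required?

Required subsidy s = $75 per unit

At a seller price of 179, quantity supplied is -408 + 5·179 = 487.
Buyers absorb 487 only when they pay Pb with 747 − 2.5·Pb = 487, i.e. Pb = 104.
s = Ps − Pb = 179 − 104 = 75.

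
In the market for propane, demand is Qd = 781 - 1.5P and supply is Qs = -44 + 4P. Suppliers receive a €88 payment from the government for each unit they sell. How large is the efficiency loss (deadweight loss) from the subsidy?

Deadweight loss = €4224

Pre-subsidy: 781 - 1.5P = -44 + 4P gives P* = 150, Q* = 556.
With the subsidy, sellers receive Ps = Pb + 88 for each unit, where Pb is the price buyers pay.
Supply in terms of Pb becomes Qs = -44 + 4(Pb + 88) = 308 + 4Pb. Setting this equal to demand: 781 - 1.5Pb = 308 + 4Pb, so Pb = 86.
Sellers receive Ps = 86 + 88 = 174; Q' = 781 − 1.5·86 = 652.
The subsidy expands output by 652 − 556 = 96 past the efficient level; on those units the gap between marginal cost and willingness to pay runs from 0 up to 88.
DWL = ½ × 88 × 96 = 4224.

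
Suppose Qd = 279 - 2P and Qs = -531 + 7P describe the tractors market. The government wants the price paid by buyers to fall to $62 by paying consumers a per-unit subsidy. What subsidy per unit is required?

Required subsidy s = $36 per unit

At a buyer price of 62, quantity demanded is 279 − 2·62 = 155.
Sellers supply 155 only when they receive Ps with -531 + 7·Ps = 155, i.e. Ps = 98.
s = Ps − Pb = 98 − 62 = 36.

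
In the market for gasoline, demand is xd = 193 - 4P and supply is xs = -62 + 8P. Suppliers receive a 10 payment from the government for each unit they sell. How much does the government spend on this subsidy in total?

Government cost = 4040/3

Pre-subsidy: 193 - 4P = -62 + 8P gives P* = 21.25, x* = 108.
With the subsidy, sellers receive Ps = Pb + 10 for each unit, where Pb is the price buyers pay.
Supply in terms of Pb becomes xs = -62 + 8(Pb + 10) = 18 + 8Pb. Setting this equal to demand: 193 - 4Pb = 18 + 8Pb, so Pb = 175/12.
Sellers receive Ps = 175/12 + 10 = 295/12; x' = 193 − 4·(175/12) = 404/3.
Government outlay = subsidy × quantity = 10 × 404/3 = 4040/3.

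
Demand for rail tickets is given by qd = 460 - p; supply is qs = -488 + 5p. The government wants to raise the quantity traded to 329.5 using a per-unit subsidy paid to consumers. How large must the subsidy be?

Required subsidy s = 33 per unit

At q = 329.5, invert demand for the buyer price: pb = (460 − 329.5)/1 = 130.5; invert supply for the seller price: ps = (329.5 − (-488))/5 = 163.5.
The subsidy must fill the gap: s = ps − pb = 163.5 − 130.5 = 33.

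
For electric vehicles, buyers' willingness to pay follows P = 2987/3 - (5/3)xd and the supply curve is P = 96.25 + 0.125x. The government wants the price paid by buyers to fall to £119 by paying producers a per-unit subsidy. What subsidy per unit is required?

At a buyer price of 119, quantity demanded is 597.4 − 0.6·119 = 526.
Sellers supply 526 only when they receive Ps = 96.25 + 0.125·526 = 162.
s = Ps − Pb = 162 − 119 = 43.

Required subsidy s = £43 per unit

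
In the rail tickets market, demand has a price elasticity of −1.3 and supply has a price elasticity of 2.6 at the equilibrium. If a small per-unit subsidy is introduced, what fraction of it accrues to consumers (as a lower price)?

For a small subsidy around the equilibrium, the benefit split depends on the relative slopes, which at a point are proportional to the elasticities.
Buyer share = εs/(εs + |εd|) = 2.6/(2.6 + 1.3) = 2/3; seller share = |εd|/(εs + |εd|) = 1/3.

Consumer share = 2/3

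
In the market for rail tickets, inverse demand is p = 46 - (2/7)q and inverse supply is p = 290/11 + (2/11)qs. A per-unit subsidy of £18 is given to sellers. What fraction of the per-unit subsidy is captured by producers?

Producer share = 7/18

Pre-subsidy: 46 - (2/7)q = 290/11 + (2/11)q gives q* = 42 and p* = 34.
With the subsidy, sellers receive ps = pb + 18 for each unit, where pb is the price buyers pay.
On the curves, pb = 46 - (2/7)q and ps = 290/11 + (2/11)q; the wedge ps − pb = 18 gives 290/11 + (2/11)q − (46 - (2/7)q) = 18, so q' = 80.5.
Then pb = 46 − (2/7)·80.5 = 23 and ps = 290/11 + (2/11)·80.5 = 41.
Buyers' price falls by p* − pb = 34 − 23 = 11; sellers' price rises by ps − p* = 41 − 34 = 7.
So producers capture 7/18 = 7/18 of each unit of subsidy.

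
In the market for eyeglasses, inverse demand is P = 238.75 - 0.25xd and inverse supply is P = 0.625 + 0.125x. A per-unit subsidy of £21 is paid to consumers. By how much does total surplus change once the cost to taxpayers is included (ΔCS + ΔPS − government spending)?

Net change in total surplus = -£588

Pre-subsidy: 238.75 - 0.25x = 0.625 + 0.125x gives x* = 635 and P* = 80.
With the rebate, buyers effectively pay Pb = Ps − 21, where Ps is the price sellers receive.
On the curves, Pb = 238.75 - 0.25x and Ps = 0.625 + 0.125x; the wedge Ps − Pb = 21 gives 0.625 + 0.125x − (238.75 - 0.25x) = 21, so x' = 691.
Then Pb = 238.75 − 0.25·691 = 66 and Ps = 0.625 + 0.125·691 = 87.
ΔCS = ½(635 + 691)(80 − 66) = 9282; ΔPS = ½(635 + 691)(87 − 80) = 4641.
Government spending = 21 × 691 = 14511.
Net change = 9282 + 4641 − 14511 = -588. The loss equals the DWL triangle ½·21·56.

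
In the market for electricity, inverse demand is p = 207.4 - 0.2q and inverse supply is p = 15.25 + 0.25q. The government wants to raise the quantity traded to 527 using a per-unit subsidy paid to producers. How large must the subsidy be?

At q = 527, from the demand curve buyers pay pb = 207.4 − 0.2·527 = 102; from the supply curve sellers need ps = 15.25 + 0.25·527 = 147.
The subsidy must fill the gap: s = ps − pb = 147 − 102 = 45.

Required subsidy s = 45 per unit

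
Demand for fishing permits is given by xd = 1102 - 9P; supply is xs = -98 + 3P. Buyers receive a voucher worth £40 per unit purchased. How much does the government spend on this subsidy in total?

Pre-subsidy: 1102 - 9P = -98 + 3P gives P* = 100, x* = 202.
With the rebate, buyers effectively pay Pb = Ps − 40, where Ps is the price sellers receive.
Demand in terms of Ps becomes xd = 1102 − 9(Ps − 40) = 1462 - 9Ps. Setting this equal to supply: 1462 - 9Ps = -98 + 3Ps, so Ps = 130.
Buyers pay Pb = 130 − 40 = 90; x' = -98 + 3·130 = 292.
Government outlay = subsidy × quantity = 40 × 292 = 11680.

Government cost = £11680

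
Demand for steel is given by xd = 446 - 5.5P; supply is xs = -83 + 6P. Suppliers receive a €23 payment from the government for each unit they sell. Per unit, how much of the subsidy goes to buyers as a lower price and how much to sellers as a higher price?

Buyers gain €12 per unit; sellers gain €11 per unit

Pre-subsidy: 446 - 5.5P = -83 + 6P gives P* = 46, x* = 193.
With the subsidy, sellers receive Ps = Pb + 23 for each unit, where Pb is the price buyers pay.
Supply in terms of Pb becomes xs = -83 + 6(Pb + 23) = 55 + 6Pb. Setting this equal to demand: 446 - 5.5Pb = 55 + 6Pb, so Pb = 34.
Sellers receive Ps = 34 + 23 = 57; x' = 446 − 5.5·34 = 259.
Buyers' price falls by P* − Pb = 46 − 34 = 12; sellers' price rises by Ps − P* = 57 − 46 = 11.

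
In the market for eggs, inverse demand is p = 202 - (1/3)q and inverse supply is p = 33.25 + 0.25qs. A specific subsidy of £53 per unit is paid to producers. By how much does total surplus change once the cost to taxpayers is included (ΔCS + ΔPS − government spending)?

Net change in total surplus = -16854/7

Pre-subsidy: 202 - (1/3)q = 33.25 + 0.25q gives q* = 2025/7 and p* = 739/7.
With the subsidy, sellers receive ps = pb + 53 for each unit, where pb is the price buyers pay.
On the curves, pb = 202 - (1/3)q and ps = 33.25 + 0.25q; the wedge ps − pb = 53 gives 33.25 + 0.25q − (202 - (1/3)q) = 53, so q' = 2661/7.
Then pb = 202 − (1/3)·(2661/7) = 527/7 and ps = 33.25 + 0.25·(2661/7) = 898/7.
ΔCS = ½(2025/7 + 2661/7)(739/7 − 527/7) = 496716/49; ΔPS = ½(2025/7 + 2661/7)(898/7 − 739/7) = 372537/49.
Government spending = 53 × 2661/7 = 141033/7.
Net change = 496716/49 + 372537/49 − 141033/7 = -16854/7. The loss equals the DWL triangle ½·53·636/7.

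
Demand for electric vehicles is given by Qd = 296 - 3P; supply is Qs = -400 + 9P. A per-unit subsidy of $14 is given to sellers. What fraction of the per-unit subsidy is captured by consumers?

Pre-subsidy: 296 - 3P = -400 + 9P gives P* = 58, Q* = 122.
With the subsidy, sellers receive Ps = Pb + 14 for each unit, where Pb is the price buyers pay.
Supply in terms of Pb becomes Qs = -400 + 9(Pb + 14) = -274 + 9Pb. Setting this equal to demand: 296 - 3Pb = -274 + 9Pb, so Pb = 47.5.
Sellers receive Ps = 47.5 + 14 = 61.5; Q' = 296 − 3·47.5 = 153.5.
Buyers' price falls by P* − Pb = 58 − 47.5 = 10.5; sellers' price rises by Ps − P* = 61.5 − 58 = 3.5.
So consumers capture 10.5/14 = 0.75 of each unit of subsidy.

Consumer share = 0.75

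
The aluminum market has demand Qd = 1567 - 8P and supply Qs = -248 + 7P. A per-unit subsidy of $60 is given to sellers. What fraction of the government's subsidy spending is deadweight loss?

DWL / government spending = 112/823

Pre-subsidy: 1567 - 8P = -248 + 7P gives P* = 121, Q* = 599.
With the subsidy, sellers receive Ps = Pb + 60 for each unit, where Pb is the price buyers pay.
Supply in terms of Pb becomes Qs = -248 + 7(Pb + 60) = 172 + 7Pb. Setting this equal to demand: 1567 - 8Pb = 172 + 7Pb, so Pb = 93.
Sellers receive Ps = 93 + 60 = 153; Q' = 1567 − 8·93 = 823.
ΔCS = ½(599 + 823)(121 − 93) = 19908; ΔPS = ½(599 + 823)(153 − 121) = 22752.
Government spending = 60 × 823 = 49380.
DWL = ½ × 60 × (823 − 599) = 6720; fraction = 6720 / 49380 = 112/823.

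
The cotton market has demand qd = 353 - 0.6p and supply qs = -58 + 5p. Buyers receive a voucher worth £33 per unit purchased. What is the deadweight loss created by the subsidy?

Pre-subsidy: 353 - 0.6p = -58 + 5p gives p* = 2055/28, q* = 8651/28.
With the rebate, buyers effectively pay pb = ps − 33, where ps is the price sellers receive.
Demand in terms of ps becomes qd = 353 − 0.6(ps − 33) = 372.8 - 0.6ps. Setting this equal to supply: 372.8 - 0.6ps = -58 + 5ps, so ps = 1077/14.
Buyers pay pb = 1077/14 − 33 = 615/14; q' = -58 + 5·(1077/14) = 4573/14.
The subsidy expands output by 4573/14 − 8651/28 = 495/28 past the efficient level; on those units the gap between marginal cost and willingness to pay runs from 0 up to 33.
DWL = ½ × 33 × 495/28 = 16335/56.

Deadweight loss = 16335/56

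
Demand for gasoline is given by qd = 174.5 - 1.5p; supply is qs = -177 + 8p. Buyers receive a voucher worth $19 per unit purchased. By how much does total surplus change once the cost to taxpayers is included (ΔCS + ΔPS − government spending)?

Net change in total surplus = -$228

Pre-subsidy: 174.5 - 1.5p = -177 + 8p gives p* = 37, q* = 119.
With the rebate, buyers effectively pay pb = ps − 19, where ps is the price sellers receive.
Demand in terms of ps becomes qd = 174.5 − 1.5(ps − 19) = 203 - 1.5ps. Setting this equal to supply: 203 - 1.5ps = -177 + 8ps, so ps = 40.
Buyers pay pb = 40 − 19 = 21; q' = -177 + 8·40 = 143.
ΔCS = ½(119 + 143)(37 − 21) = 2096; ΔPS = ½(119 + 143)(40 − 37) = 393.
Government spending = 19 × 143 = 2717.
Net change = 2096 + 393 − 2717 = -228. The loss equals the DWL triangle ½·19·24.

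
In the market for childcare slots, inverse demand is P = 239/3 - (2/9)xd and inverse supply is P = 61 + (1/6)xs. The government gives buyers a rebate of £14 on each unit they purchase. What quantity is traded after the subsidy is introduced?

x' = 84

Pre-subsidy: 239/3 - (2/9)x = 61 + (1/6)x gives x* = 48 and P* = 69.
With the rebate, buyers effectively pay Pb = Ps − 14, where Ps is the price sellers receive.
On the curves, Pb = 239/3 - (2/9)x and Ps = 61 + (1/6)x; the wedge Ps − Pb = 14 gives 61 + (1/6)x − (239/3 - (2/9)x) = 14, so x' = 84.
Then Pb = 239/3 − (2/9)·84 = 61 and Ps = 61 + (1/6)·84 = 75.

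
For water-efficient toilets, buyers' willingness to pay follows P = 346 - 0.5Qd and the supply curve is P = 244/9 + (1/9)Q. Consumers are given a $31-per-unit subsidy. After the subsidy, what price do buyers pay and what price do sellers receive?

Pre-subsidy: 346 - 0.5Q = 244/9 + (1/9)Q gives Q* = 5740/11 and P* = 936/11.
With the rebate, buyers effectively pay Pb = Ps − 31, where Ps is the price sellers receive.
On the curves, Pb = 346 - 0.5Q and Ps = 244/9 + (1/9)Q; the wedge Ps − Pb = 31 gives 244/9 + (1/9)Q − (346 - 0.5Q) = 31, so Q' = 6298/11.
Then Pb = 346 − 0.5·(6298/11) = 657/11 and Ps = 244/9 + (1/9)·(6298/11) = 998/11.

Buyers pay 657/11; sellers receive 998/11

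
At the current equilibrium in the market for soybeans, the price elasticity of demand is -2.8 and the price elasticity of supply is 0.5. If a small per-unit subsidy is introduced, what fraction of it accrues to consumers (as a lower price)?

For a small subsidy around the equilibrium, the benefit split depends on the relative slopes, which at a point are proportional to the elasticities.
Buyer share = εs/(εs + |εd|) = 0.5/(0.5 + 2.8) = 5/33; seller share = |εd|/(εs + |εd|) = 28/33.

Consumer share = 5/33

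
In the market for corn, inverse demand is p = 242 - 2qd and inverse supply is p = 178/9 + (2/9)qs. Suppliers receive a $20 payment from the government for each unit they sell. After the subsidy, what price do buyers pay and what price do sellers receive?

Pre-subsidy: 242 - 2q = 178/9 + (2/9)q gives q* = 100 and p* = 42.
With the subsidy, sellers receive ps = pb + 20 for each unit, where pb is the price buyers pay.
On the curves, pb = 242 - 2q and ps = 178/9 + (2/9)q; the wedge ps − pb = 20 gives 178/9 + (2/9)q − (242 - 2q) = 20, so q' = 109.
Then pb = 242 − 2·109 = 24 and ps = 178/9 + (2/9)·109 = 44.

Buyers pay $24; sellers receive $44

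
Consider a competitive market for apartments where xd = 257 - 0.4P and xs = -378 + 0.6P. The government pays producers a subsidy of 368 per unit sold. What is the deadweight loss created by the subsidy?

Deadweight loss = 16250.88

Pre-subsidy: 257 - 0.4P = -378 + 0.6P gives P* = 635, x* = 3.
With the subsidy, sellers receive Ps = Pb + 368 for each unit, where Pb is the price buyers pay.
Supply in terms of Pb becomes xs = -378 + 0.6(Pb + 368) = -157.2 + 0.6Pb. Setting this equal to demand: 257 - 0.4Pb = -157.2 + 0.6Pb, so Pb = 414.2.
Sellers receive Ps = 414.2 + 368 = 782.2; x' = 257 − 0.4·414.2 = 91.32.
The subsidy expands output by 91.32 − 3 = 88.32 past the efficient level; on those units the gap between marginal cost and willingness to pay runs from 0 up to 368.
DWL = ½ × 368 × 88.32 = 16250.88.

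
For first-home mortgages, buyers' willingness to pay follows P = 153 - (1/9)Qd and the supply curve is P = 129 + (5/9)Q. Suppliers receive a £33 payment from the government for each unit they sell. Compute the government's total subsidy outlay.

Government cost = £2821.5

Pre-subsidy: 153 - (1/9)Q = 129 + (5/9)Q gives Q* = 36 and P* = 149.
With the subsidy, sellers receive Ps = Pb + 33 for each unit, where Pb is the price buyers pay.
On the curves, Pb = 153 - (1/9)Q and Ps = 129 + (5/9)Q; the wedge Ps − Pb = 33 gives 129 + (5/9)Q − (153 - (1/9)Q) = 33, so Q' = 85.5.
Then Pb = 153 − (1/9)·85.5 = 143.5 and Ps = 129 + (5/9)·85.5 = 176.5.
Government outlay = subsidy × quantity = 33 × 85.5 = 2821.5.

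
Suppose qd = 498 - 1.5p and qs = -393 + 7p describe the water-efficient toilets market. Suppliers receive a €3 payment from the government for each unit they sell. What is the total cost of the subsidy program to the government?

Pre-subsidy: 498 - 1.5p = -393 + 7p gives p* = 1782/17, q* = 5793/17.
With the subsidy, sellers receive ps = pb + 3 for each unit, where pb is the price buyers pay.
Supply in terms of pb becomes qs = -393 + 7(pb + 3) = -372 + 7pb. Setting this equal to demand: 498 - 1.5pb = -372 + 7pb, so pb = 1740/17.
Sellers receive ps = 1740/17 + 3 = 1791/17; q' = 498 − 1.5·(1740/17) = 5856/17.
Government outlay = subsidy × quantity = 3 × 5856/17 = 17568/17.

Government cost = 17568/17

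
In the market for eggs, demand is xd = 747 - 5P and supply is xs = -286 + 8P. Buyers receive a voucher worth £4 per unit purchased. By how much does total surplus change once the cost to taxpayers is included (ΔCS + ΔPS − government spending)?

Pre-subsidy: 747 - 5P = -286 + 8P gives P* = 1033/13, x* = 4546/13.
With the rebate, buyers effectively pay Pb = Ps − 4, where Ps is the price sellers receive.
Demand in terms of Ps becomes xd = 747 − 5(Ps − 4) = 767 - 5Ps. Setting this equal to supply: 767 - 5Ps = -286 + 8Ps, so Ps = 81.
Buyers pay Pb = 81 − 4 = 77; x' = -286 + 8·81 = 362.
ΔCS = ½(4546/13 + 362)(1033/13 − 77) = 148032/169; ΔPS = ½(4546/13 + 362)(81 − 1033/13) = 92520/169.
Government spending = 4 × 362 = 1448.
Net change = 148032/169 + 92520/169 − 1448 = -320/13. The loss equals the DWL triangle ½·4·160/13.

Net change in total surplus = -320/13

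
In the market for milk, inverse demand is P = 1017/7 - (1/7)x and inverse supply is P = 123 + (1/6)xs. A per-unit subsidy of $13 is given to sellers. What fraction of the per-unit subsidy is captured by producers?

Pre-subsidy: 1017/7 - (1/7)x = 123 + (1/6)x gives x* = 72 and P* = 135.
With the subsidy, sellers receive Ps = Pb + 13 for each unit, where Pb is the price buyers pay.
On the curves, Pb = 1017/7 - (1/7)x and Ps = 123 + (1/6)x; the wedge Ps − Pb = 13 gives 123 + (1/6)x − (1017/7 - (1/7)x) = 13, so x' = 114.
Then Pb = 1017/7 − (1/7)·114 = 129 and Ps = 123 + (1/6)·114 = 142.
Buyers' price falls by P* − Pb = 135 − 129 = 6; sellers' price rises by Ps − P* = 142 − 135 = 7.
So producers capture 7/13 = 7/13 of each unit of subsidy.

Producer share = 7/13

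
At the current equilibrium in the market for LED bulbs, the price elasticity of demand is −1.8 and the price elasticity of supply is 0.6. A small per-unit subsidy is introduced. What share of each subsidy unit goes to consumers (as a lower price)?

Consumer share = 0.25

For a small subsidy around the equilibrium, the benefit split depends on the relative slopes, which at a point are proportional to the elasticities.
Buyer share = εs/(εs + |εd|) = 0.6/(0.6 + 1.8) = 0.25; seller share = |εd|/(εs + |εd|) = 0.75.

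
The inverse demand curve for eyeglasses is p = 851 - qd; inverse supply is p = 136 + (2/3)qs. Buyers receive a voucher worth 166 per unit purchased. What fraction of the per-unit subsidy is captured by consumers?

Consumer share = 0.6

Pre-subsidy: 851 - q = 136 + (2/3)q gives q* = 429 and p* = 422.
With the rebate, buyers effectively pay pb = ps − 166, where ps is the price sellers receive.
On the curves, pb = 851 - q and ps = 136 + (2/3)q; the wedge ps − pb = 166 gives 136 + (2/3)q − (851 - q) = 166, so q' = 528.6.
Then pb = 851 − 1·528.6 = 322.4 and ps = 136 + (2/3)·528.6 = 488.4.
Buyers' price falls by p* − pb = 422 − 322.4 = 99.6; sellers' price rises by ps − p* = 488.4 − 422 = 66.4.
So consumers capture 99.6/166 = 0.6 of each unit of subsidy.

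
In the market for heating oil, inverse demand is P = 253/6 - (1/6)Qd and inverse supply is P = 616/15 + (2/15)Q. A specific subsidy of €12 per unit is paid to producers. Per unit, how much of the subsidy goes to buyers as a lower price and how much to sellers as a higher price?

Buyers gain 20/3 per unit; sellers gain 16/3 per unit

Pre-subsidy: 253/6 - (1/6)Q = 616/15 + (2/15)Q gives Q* = 11/3 and P* = 374/9.
With the subsidy, sellers receive Ps = Pb + 12 for each unit, where Pb is the price buyers pay.
On the curves, Pb = 253/6 - (1/6)Q and Ps = 616/15 + (2/15)Q; the wedge Ps − Pb = 12 gives 616/15 + (2/15)Q − (253/6 - (1/6)Q) = 12, so Q' = 131/3.
Then Pb = 253/6 − (1/6)·(131/3) = 314/9 and Ps = 616/15 + (2/15)·(131/3) = 422/9.
Buyers' price falls by P* − Pb = 374/9 − 314/9 = 20/3; sellers' price rises by Ps − P* = 422/9 − 374/9 = 16/3.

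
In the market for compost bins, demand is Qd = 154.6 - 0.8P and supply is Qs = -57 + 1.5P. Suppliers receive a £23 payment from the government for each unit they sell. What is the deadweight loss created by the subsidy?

Pre-subsidy: 154.6 - 0.8P = -57 + 1.5P gives P* = 92, Q* = 81.
With the subsidy, sellers receive Ps = Pb + 23 for each unit, where Pb is the price buyers pay.
Supply in terms of Pb becomes Qs = -57 + 1.5(Pb + 23) = -22.5 + 1.5Pb. Setting this equal to demand: 154.6 - 0.8Pb = -22.5 + 1.5Pb, so Pb = 77.
Sellers receive Ps = 77 + 23 = 100; Q' = 154.6 − 0.8·77 = 93.
The subsidy expands output by 93 − 81 = 12 past the efficient level; on those units the gap between marginal cost and willingness to pay runs from 0 up to 23.
DWL = ½ × 23 × 12 = 138.

Deadweight loss = £138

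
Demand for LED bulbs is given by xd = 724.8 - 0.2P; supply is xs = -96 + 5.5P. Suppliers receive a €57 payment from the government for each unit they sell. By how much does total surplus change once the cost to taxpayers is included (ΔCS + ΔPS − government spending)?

Net change in total surplus = -€313.5

Pre-subsidy: 724.8 - 0.2P = -96 + 5.5P gives P* = 144, x* = 696.
With the subsidy, sellers receive Ps = Pb + 57 for each unit, where Pb is the price buyers pay.
Supply in terms of Pb becomes xs = -96 + 5.5(Pb + 57) = 217.5 + 5.5Pb. Setting this equal to demand: 724.8 - 0.2Pb = 217.5 + 5.5Pb, so Pb = 89.
Sellers receive Ps = 89 + 57 = 146; x' = 724.8 − 0.2·89 = 707.
ΔCS = ½(696 + 707)(144 − 89) = 38582.5; ΔPS = ½(696 + 707)(146 − 144) = 1403.
Government spending = 57 × 707 = 40299.
Net change = 38582.5 + 1403 − 40299 = -313.5. The loss equals the DWL triangle ½·57·11.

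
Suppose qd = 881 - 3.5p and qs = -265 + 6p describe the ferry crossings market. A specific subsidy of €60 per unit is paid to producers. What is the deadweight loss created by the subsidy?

Pre-subsidy: 881 - 3.5p = -265 + 6p gives p* = 2292/19, q* = 8717/19.
With the subsidy, sellers receive ps = pb + 60 for each unit, where pb is the price buyers pay.
Supply in terms of pb becomes qs = -265 + 6(pb + 60) = 95 + 6pb. Setting this equal to demand: 881 - 3.5pb = 95 + 6pb, so pb = 1572/19.
Sellers receive ps = 1572/19 + 60 = 2712/19; q' = 881 − 3.5·(1572/19) = 11237/19.
The subsidy expands output by 11237/19 − 8717/19 = 2520/19 past the efficient level; on those units the gap between marginal cost and willingness to pay runs from 0 up to 60.
DWL = ½ × 60 × 2520/19 = 75600/19.

Deadweight loss = 75600/19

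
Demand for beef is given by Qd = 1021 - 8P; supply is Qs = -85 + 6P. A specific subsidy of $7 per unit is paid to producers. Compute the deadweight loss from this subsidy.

Deadweight loss = $84

Pre-subsidy: 1021 - 8P = -85 + 6P gives P* = 79, Q* = 389.
With the subsidy, sellers receive Ps = Pb + 7 for each unit, where Pb is the price buyers pay.
Supply in terms of Pb becomes Qs = -85 + 6(Pb + 7) = -43 + 6Pb. Setting this equal to demand: 1021 - 8Pb = -43 + 6Pb, so Pb = 76.
Sellers receive Ps = 76 + 7 = 83; Q' = 1021 − 8·76 = 413.
The subsidy expands output by 413 − 389 = 24 past the efficient level; on those units the gap between marginal cost and willingness to pay runs from 0 up to 7.
DWL = ½ × 7 × 24 = 84.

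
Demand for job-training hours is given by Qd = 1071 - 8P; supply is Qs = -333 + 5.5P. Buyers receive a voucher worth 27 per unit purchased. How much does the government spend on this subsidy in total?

Pre-subsidy: 1071 - 8P = -333 + 5.5P gives P* = 104, Q* = 239.
With the rebate, buyers effectively pay Pb = Ps − 27, where Ps is the price sellers receive.
Demand in terms of Ps becomes Qd = 1071 − 8(Ps − 27) = 1287 - 8Ps. Setting this equal to supply: 1287 - 8Ps = -333 + 5.5Ps, so Ps = 120.
Buyers pay Pb = 120 − 27 = 93; Q' = -333 + 5.5·120 = 327.
Government outlay = subsidy × quantity = 27 × 327 = 8829.

Government cost = 8829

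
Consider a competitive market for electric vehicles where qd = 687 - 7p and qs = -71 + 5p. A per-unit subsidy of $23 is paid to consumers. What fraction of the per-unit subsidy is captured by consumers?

Consumer share = 5/12

Pre-subsidy: 687 - 7p = -71 + 5p gives p* = 379/6, q* = 1469/6.
With the rebate, buyers effectively pay pb = ps − 23, where ps is the price sellers receive.
Demand in terms of ps becomes qd = 687 − 7(ps − 23) = 848 - 7ps. Setting this equal to supply: 848 - 7ps = -71 + 5ps, so ps = 919/12.
Buyers pay pb = 919/12 − 23 = 643/12; q' = -71 + 5·(919/12) = 3743/12.
Buyers' price falls by p* − pb = 379/6 − 643/12 = 115/12; sellers' price rises by ps − p* = 919/12 − 379/6 = 161/12.
So consumers capture (115/12)/23 = 5/12 of each unit of subsidy.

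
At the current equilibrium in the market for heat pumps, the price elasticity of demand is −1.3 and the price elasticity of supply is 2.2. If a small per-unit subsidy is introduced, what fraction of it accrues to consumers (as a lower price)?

For a small subsidy around the equilibrium, the benefit split depends on the relative slopes, which at a point are proportional to the elasticities.
Buyer share = εs/(εs + |εd|) = 2.2/(2.2 + 1.3) = 22/35; seller share = |εd|/(εs + |εd|) = 13/35.

Consumer share = 22/35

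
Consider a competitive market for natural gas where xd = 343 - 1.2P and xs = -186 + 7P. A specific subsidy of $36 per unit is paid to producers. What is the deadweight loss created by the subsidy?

Deadweight loss = 27216/41

Pre-subsidy: 343 - 1.2P = -186 + 7P gives P* = 2645/41, x* = 10889/41.
With the subsidy, sellers receive Ps = Pb + 36 for each unit, where Pb is the price buyers pay.
Supply in terms of Pb becomes xs = -186 + 7(Pb + 36) = 66 + 7Pb. Setting this equal to demand: 343 - 1.2Pb = 66 + 7Pb, so Pb = 1385/41.
Sellers receive Ps = 1385/41 + 36 = 2861/41; x' = 343 − 1.2·(1385/41) = 12401/41.
The subsidy expands output by 12401/41 − 10889/41 = 1512/41 past the efficient level; on those units the gap between marginal cost and willingness to pay runs from 0 up to 36.
DWL = ½ × 36 × 1512/41 = 27216/41.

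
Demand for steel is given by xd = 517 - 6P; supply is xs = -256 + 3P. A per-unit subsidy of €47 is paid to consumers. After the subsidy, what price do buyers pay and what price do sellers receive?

Buyers pay 632/9; sellers receive 1055/9

Pre-subsidy: 517 - 6P = -256 + 3P gives P* = 773/9, x* = 5/3.
With the rebate, buyers effectively pay Pb = Ps − 47, where Ps is the price sellers receive.
Demand in terms of Ps becomes xd = 517 − 6(Ps − 47) = 799 - 6Ps. Setting this equal to supply: 799 - 6Ps = -256 + 3Ps, so Ps = 1055/9.
Buyers pay Pb = 1055/9 − 47 = 632/9; x' = -256 + 3·(1055/9) = 287/3.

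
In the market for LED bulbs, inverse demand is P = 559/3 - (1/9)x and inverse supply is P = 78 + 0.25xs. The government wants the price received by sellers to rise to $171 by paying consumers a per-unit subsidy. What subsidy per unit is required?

At a seller price of 171, quantity supplied is -312 + 4·171 = 372.
Buyers absorb 372 only when they pay Pb = 559/3 − (1/9)·372 = 145.
s = Ps − Pb = 171 − 145 = 26.

Required subsidy s = $26 per unit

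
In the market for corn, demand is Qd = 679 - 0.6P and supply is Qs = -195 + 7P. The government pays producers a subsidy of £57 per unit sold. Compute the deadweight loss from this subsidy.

Pre-subsidy: 679 - 0.6P = -195 + 7P gives P* = 115, Q* = 610.
With the subsidy, sellers receive Ps = Pb + 57 for each unit, where Pb is the price buyers pay.
Supply in terms of Pb becomes Qs = -195 + 7(Pb + 57) = 204 + 7Pb. Setting this equal to demand: 679 - 0.6Pb = 204 + 7Pb, so Pb = 62.5.
Sellers receive Ps = 62.5 + 57 = 119.5; Q' = 679 − 0.6·62.5 = 641.5.
The subsidy expands output by 641.5 − 610 = 31.5 past the efficient level; on those units the gap between marginal cost and willingness to pay runs from 0 up to 57.
DWL = ½ × 57 × 31.5 = 897.75.

Deadweight loss = £897.75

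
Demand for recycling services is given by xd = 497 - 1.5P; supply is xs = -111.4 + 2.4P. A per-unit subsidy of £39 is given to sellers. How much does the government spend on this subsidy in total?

Pre-subsidy: 497 - 1.5P = -111.4 + 2.4P gives P* = 156, x* = 263.
With the subsidy, sellers receive Ps = Pb + 39 for each unit, where Pb is the price buyers pay.
Supply in terms of Pb becomes xs = -111.4 + 2.4(Pb + 39) = -17.8 + 2.4Pb. Setting this equal to demand: 497 - 1.5Pb = -17.8 + 2.4Pb, so Pb = 132.
Sellers receive Ps = 132 + 39 = 171; x' = 497 − 1.5·132 = 299.
Government outlay = subsidy × quantity = 39 × 299 = 11661.

Government cost = £11661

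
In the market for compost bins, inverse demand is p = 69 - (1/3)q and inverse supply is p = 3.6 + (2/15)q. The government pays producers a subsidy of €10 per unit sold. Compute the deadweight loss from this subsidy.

Pre-subsidy: 69 - (1/3)q = 3.6 + (2/15)q gives q* = 981/7 and p* = 156/7.
With the subsidy, sellers receive ps = pb + 10 for each unit, where pb is the price buyers pay.
On the curves, pb = 69 - (1/3)q and ps = 3.6 + (2/15)q; the wedge ps − pb = 10 gives 3.6 + (2/15)q − (69 - (1/3)q) = 10, so q' = 1131/7.
Then pb = 69 − (1/3)·(1131/7) = 106/7 and ps = 3.6 + (2/15)·(1131/7) = 176/7.
The subsidy expands output by 1131/7 − 981/7 = 150/7 past the efficient level; on those units the gap between marginal cost and willingness to pay runs from 0 up to 10.
DWL = ½ × 10 × 150/7 = 750/7.

Deadweight loss = 750/7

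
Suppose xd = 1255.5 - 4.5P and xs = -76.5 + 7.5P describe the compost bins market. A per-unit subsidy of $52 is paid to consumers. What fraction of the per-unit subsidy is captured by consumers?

Consumer share = 0.625

Pre-subsidy: 1255.5 - 4.5P = -76.5 + 7.5P gives P* = 111, x* = 756.
With the rebate, buyers effectively pay Pb = Ps − 52, where Ps is the price sellers receive.
Demand in terms of Ps becomes xd = 1255.5 − 4.5(Ps − 52) = 1489.5 - 4.5Ps. Setting this equal to supply: 1489.5 - 4.5Ps = -76.5 + 7.5Ps, so Ps = 130.5.
Buyers pay Pb = 130.5 − 52 = 78.5; x' = -76.5 + 7.5·130.5 = 902.25.
Buyers' price falls by P* − Pb = 111 − 78.5 = 32.5; sellers' price rises by Ps − P* = 130.5 − 111 = 19.5.
So consumers capture 32.5/52 = 0.625 of each unit of subsidy.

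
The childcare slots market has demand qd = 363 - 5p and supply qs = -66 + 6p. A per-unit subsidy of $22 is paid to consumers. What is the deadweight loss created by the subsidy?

Pre-subsidy: 363 - 5p = -66 + 6p gives p* = 39, q* = 168.
With the rebate, buyers effectively pay pb = ps − 22, where ps is the price sellers receive.
Demand in terms of ps becomes qd = 363 − 5(ps − 22) = 473 - 5ps. Setting this equal to supply: 473 - 5ps = -66 + 6ps, so ps = 49.
Buyers pay pb = 49 − 22 = 27; q' = -66 + 6·49 = 228.
The subsidy expands output by 228 − 168 = 60 past the efficient level; on those units the gap between marginal cost and willingness to pay runs from 0 up to 22.
DWL = ½ × 22 × 60 = 660.

Deadweight loss = $660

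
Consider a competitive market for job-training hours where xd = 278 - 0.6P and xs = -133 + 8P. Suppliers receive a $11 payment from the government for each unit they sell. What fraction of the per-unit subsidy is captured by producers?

Producer share = 3/43

Pre-subsidy: 278 - 0.6P = -133 + 8P gives P* = 2055/43, x* = 10721/43.
With the subsidy, sellers receive Ps = Pb + 11 for each unit, where Pb is the price buyers pay.
Supply in terms of Pb becomes xs = -133 + 8(Pb + 11) = -45 + 8Pb. Setting this equal to demand: 278 - 0.6Pb = -45 + 8Pb, so Pb = 1615/43.
Sellers receive Ps = 1615/43 + 11 = 2088/43; x' = 278 − 0.6·(1615/43) = 10985/43.
Buyers' price falls by P* − Pb = 2055/43 − 1615/43 = 440/43; sellers' price rises by Ps − P* = 2088/43 − 2055/43 = 33/43.
So producers capture (33/43)/11 = 3/43 of each unit of subsidy.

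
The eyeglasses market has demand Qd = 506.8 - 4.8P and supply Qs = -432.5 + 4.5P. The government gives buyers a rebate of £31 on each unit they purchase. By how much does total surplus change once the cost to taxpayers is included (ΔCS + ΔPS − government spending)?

Pre-subsidy: 506.8 - 4.8P = -432.5 + 4.5P gives P* = 101, Q* = 22.
With the rebate, buyers effectively pay Pb = Ps − 31, where Ps is the price sellers receive.
Demand in terms of Ps becomes Qd = 506.8 − 4.8(Ps − 31) = 655.6 - 4.8Ps. Setting this equal to supply: 655.6 - 4.8Ps = -432.5 + 4.5Ps, so Ps = 117.
Buyers pay Pb = 117 − 31 = 86; Q' = -432.5 + 4.5·117 = 94.
ΔCS = ½(22 + 94)(101 − 86) = 870; ΔPS = ½(22 + 94)(117 − 101) = 928.
Government spending = 31 × 94 = 2914.
Net change = 870 + 928 − 2914 = -1116. The loss equals the DWL triangle ½·31·72.

Net change in total surplus = -£1116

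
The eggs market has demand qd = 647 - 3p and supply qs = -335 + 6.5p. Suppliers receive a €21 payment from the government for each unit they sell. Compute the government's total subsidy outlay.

Pre-subsidy: 647 - 3p = -335 + 6.5p gives p* = 1964/19, q* = 6401/19.
With the subsidy, sellers receive ps = pb + 21 for each unit, where pb is the price buyers pay.
Supply in terms of pb becomes qs = -335 + 6.5(pb + 21) = -198.5 + 6.5pb. Setting this equal to demand: 647 - 3pb = -198.5 + 6.5pb, so pb = 89.
Sellers receive ps = 89 + 21 = 110; q' = 647 − 3·89 = 380.
Government outlay = subsidy × quantity = 21 × 380 = 7980.

Government cost = €7980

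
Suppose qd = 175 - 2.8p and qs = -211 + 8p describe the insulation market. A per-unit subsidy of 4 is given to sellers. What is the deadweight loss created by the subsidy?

Deadweight loss = 448/27

Pre-subsidy: 175 - 2.8p = -211 + 8p gives p* = 965/27, q* = 2023/27.
With the subsidy, sellers receive ps = pb + 4 for each unit, where pb is the price buyers pay.
Supply in terms of pb becomes qs = -211 + 8(pb + 4) = -179 + 8pb. Setting this equal to demand: 175 - 2.8pb = -179 + 8pb, so pb = 295/9.
Sellers receive ps = 295/9 + 4 = 331/9; q' = 175 − 2.8·(295/9) = 749/9.
The subsidy expands output by 749/9 − 2023/27 = 224/27 past the efficient level; on those units the gap between marginal cost and willingness to pay runs from 0 up to 4.
DWL = ½ × 4 × 224/27 = 448/27.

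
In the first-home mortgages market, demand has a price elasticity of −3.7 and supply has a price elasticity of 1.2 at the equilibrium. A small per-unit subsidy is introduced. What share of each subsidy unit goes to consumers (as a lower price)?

Consumer share = 12/49

For a small subsidy around the equilibrium, the benefit split depends on the relative slopes, which at a point are proportional to the elasticities.
Buyer share = εs/(εs + |εd|) = 1.2/(1.2 + 3.7) = 12/49; seller share = |εd|/(εs + |εd|) = 37/49.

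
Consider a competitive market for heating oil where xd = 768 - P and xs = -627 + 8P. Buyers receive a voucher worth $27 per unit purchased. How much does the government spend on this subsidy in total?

Pre-subsidy: 768 - P = -627 + 8P gives P* = 155, x* = 613.
With the rebate, buyers effectively pay Pb = Ps − 27, where Ps is the price sellers receive.
Demand in terms of Ps becomes xd = 768 − 1(Ps − 27) = 795 - Ps. Setting this equal to supply: 795 - Ps = -627 + 8Ps, so Ps = 158.
Buyers pay Pb = 158 − 27 = 131; x' = -627 + 8·158 = 637.
Government outlay = subsidy × quantity = 27 × 637 = 17199.

Government cost = $17199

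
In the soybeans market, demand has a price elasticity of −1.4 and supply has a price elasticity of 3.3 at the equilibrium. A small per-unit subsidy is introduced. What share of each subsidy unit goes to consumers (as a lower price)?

Consumer share = 33/47

For a small subsidy around the equilibrium, the benefit split depends on the relative slopes, which at a point are proportional to the elasticities.
Buyer share = εs/(εs + |εd|) = 3.3/(3.3 + 1.4) = 33/47; seller share = |εd|/(εs + |εd|) = 14/47.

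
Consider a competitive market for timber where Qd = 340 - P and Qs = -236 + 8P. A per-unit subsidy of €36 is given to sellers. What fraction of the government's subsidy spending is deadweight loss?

Pre-subsidy: 340 - P = -236 + 8P gives P* = 64, Q* = 276.
With the subsidy, sellers receive Ps = Pb + 36 for each unit, where Pb is the price buyers pay.
Supply in terms of Pb becomes Qs = -236 + 8(Pb + 36) = 52 + 8Pb. Setting this equal to demand: 340 - Pb = 52 + 8Pb, so Pb = 32.
Sellers receive Ps = 32 + 36 = 68; Q' = 340 − 1·32 = 308.
ΔCS = ½(276 + 308)(64 − 32) = 9344; ΔPS = ½(276 + 308)(68 − 64) = 1168.
Government spending = 36 × 308 = 11088.
DWL = ½ × 36 × (308 − 276) = 576; fraction = 576 / 11088 = 4/77.

DWL / government spending = 4/77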